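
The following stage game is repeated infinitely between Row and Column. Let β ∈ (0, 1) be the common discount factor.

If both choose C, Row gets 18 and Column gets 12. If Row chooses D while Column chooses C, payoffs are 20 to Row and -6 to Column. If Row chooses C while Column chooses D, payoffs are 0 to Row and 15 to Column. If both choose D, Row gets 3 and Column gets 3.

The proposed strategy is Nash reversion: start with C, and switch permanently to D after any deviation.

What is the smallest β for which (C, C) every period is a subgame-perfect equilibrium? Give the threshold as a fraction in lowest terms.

Row's threshold: (20−18)/(20−3) = 2/17.
Column's threshold: (15−12)/(15−3) = 1/4.
2/17 < 1/4, so Column binds and β* = 1/4.

1/4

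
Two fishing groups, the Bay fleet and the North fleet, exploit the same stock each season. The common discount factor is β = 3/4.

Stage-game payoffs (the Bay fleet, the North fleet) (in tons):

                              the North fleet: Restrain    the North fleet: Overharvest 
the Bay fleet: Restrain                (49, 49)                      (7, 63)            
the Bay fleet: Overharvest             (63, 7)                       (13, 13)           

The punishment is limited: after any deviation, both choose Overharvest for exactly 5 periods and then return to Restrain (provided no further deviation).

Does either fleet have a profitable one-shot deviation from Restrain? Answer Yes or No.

No

Comparing payoff streams over the 6 periods until play realigns: cooperate → 49(1+β+…+β^5); deviate → 63 + 13(β+…+β^5).
Cooperation is sustained iff (49−13)(β+…+β^5) ≥ 63−49.
β+…+β^5 = 3/4·(1−(3/4)^5)/(1−3/4) = 2.2881, and (63−49)/(49−13) = 0.3889.
2.2881 ≥ 0.3889, so cooperation is sustainable.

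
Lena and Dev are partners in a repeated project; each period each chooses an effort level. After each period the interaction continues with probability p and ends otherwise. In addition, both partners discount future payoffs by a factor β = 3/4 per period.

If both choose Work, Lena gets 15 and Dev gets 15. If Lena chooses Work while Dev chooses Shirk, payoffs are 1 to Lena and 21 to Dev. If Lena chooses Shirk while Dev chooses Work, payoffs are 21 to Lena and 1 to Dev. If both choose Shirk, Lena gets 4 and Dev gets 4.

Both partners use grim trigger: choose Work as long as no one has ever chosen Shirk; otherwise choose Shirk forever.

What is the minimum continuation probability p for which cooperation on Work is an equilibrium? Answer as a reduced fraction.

8/17

Expected continuation weight on next period's payoff is β·p = 3/4·p, which plays the role of the discount factor.
Cooperation requires 3/4·p ≥ (21−15)/(21−4) = 6/17, hence p ≥ 8/17.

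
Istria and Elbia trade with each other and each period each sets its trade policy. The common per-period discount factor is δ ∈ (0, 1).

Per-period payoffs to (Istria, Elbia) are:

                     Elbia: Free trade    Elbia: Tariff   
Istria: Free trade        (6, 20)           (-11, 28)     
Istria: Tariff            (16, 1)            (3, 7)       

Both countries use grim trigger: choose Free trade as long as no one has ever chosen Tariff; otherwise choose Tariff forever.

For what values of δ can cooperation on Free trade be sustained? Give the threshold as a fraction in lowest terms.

Istria's threshold: (16−6)/(16−3) = 10/13.
Elbia's threshold: (28−20)/(28−7) = 8/21.
10/13 > 8/21, so Istria binds and δ* = 10/13.

10/13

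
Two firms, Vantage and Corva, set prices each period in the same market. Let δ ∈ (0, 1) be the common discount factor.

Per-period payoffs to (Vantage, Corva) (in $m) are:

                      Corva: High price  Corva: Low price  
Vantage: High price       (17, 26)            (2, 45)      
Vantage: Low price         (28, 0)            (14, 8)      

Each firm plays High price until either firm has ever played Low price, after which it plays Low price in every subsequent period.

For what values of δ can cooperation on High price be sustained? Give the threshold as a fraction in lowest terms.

For Vantage: deviation gain 28−17 = 11, per-period punishment loss 17−14 = 3. IC gives δ ≥ 11/14.
For Corva: gain 19, loss 18 per period, so δ ≥ 19/37.
The tighter constraint is Vantage's, so cooperation needs δ ≥ 11/14.

11/14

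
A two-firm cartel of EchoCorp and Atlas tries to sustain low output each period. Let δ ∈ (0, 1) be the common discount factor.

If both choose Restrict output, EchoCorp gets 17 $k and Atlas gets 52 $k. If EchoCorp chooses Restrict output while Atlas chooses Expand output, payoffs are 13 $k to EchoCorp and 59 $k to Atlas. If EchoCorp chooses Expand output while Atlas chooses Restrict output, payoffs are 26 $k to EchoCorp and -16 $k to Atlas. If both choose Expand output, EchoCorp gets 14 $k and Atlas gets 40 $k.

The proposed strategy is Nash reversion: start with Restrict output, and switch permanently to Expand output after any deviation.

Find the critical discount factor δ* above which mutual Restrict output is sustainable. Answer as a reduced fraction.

3/4

EchoCorp's threshold: (26−17)/(26−14) = 3/4.
Atlas's threshold: (59−52)/(59−40) = 7/19.
3/4 > 7/19, so EchoCorp binds and δ* = 3/4.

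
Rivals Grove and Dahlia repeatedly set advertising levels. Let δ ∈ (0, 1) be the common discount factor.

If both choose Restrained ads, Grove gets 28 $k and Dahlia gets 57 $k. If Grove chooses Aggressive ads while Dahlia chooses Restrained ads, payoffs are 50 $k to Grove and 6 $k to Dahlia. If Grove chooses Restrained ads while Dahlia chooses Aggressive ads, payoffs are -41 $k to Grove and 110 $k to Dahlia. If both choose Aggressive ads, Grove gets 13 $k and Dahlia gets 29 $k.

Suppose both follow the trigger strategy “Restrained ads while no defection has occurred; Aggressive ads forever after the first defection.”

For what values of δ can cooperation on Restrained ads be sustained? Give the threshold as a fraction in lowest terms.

53/81

Grove: cooperation gives 28 each period; deviation gives 50 once then 13 forever.
  28/(1−δ) ≥ 50 + 13δ/(1−δ) ⇒ δ ≥ 22/37.
Dahlia: cooperation gives 57 each period; deviation gives 110 once then 29 forever.
  δ ≥ 53/81.
Both must hold, so the binding constraint is Dahlia's: δ ≥ 53/81.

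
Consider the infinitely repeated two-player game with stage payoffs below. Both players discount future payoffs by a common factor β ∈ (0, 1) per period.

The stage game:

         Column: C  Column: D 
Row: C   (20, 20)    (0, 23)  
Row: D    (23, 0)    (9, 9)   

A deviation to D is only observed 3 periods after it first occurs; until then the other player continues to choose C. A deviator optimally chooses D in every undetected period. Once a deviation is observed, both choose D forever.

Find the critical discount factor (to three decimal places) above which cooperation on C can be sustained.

Deviating for the 3 undetected periods gains 23−20 = 3 per period over cooperation, then loses 20−9 = 11 per period forever once punishment starts.
Gain: 3(1 + β + … + β^2); loss: 11·β^3/(1−β).
No profitable deviation ⇔ 3(1−β^3) ≤ 11·β^3, i.e. β^3 ≥ 3/(3+11) = 3/14.
Hence β ≥ (3/14)^(1/3) ≈ 0.598.

0.598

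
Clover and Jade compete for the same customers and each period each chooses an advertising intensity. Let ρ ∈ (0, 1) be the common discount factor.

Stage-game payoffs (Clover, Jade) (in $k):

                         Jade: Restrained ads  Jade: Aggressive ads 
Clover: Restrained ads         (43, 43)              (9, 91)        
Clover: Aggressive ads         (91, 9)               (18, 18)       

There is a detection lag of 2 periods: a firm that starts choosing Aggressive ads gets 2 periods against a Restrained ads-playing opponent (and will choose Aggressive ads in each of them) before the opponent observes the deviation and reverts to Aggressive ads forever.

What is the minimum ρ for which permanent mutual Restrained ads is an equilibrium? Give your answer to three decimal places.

A deviator earns 91 for 2 periods, then 18 forever; cooperating earns 43 forever. Multiplying the IC by (1−ρ):
43 ≥ 91(1−ρ^2) + 18ρ^2, so 73·ρ^2 ≥ 48 and ρ^2 ≥ 48/73.
ρ ≥ (48/73)^(1/2) ≈ 0.811.

0.811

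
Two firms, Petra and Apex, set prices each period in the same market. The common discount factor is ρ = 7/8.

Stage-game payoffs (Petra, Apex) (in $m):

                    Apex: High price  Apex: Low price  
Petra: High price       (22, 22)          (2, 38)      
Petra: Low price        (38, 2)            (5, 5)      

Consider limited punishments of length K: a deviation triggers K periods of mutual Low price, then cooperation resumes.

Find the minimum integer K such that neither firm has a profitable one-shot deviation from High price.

2

IC: ρ(1−ρ^K)/(1−ρ) ≥ (38−22)/(22−5) = 16/17.
With ρ = 7/8: need 1 − ρ^K ≥ 16/17·(1−7/8)/(7/8), i.e. ρ^K ≤ 0.8655.
Since (7/8)^1 = 0.8750 and (7/8)^2 = 0.7656, the smallest such K is 2.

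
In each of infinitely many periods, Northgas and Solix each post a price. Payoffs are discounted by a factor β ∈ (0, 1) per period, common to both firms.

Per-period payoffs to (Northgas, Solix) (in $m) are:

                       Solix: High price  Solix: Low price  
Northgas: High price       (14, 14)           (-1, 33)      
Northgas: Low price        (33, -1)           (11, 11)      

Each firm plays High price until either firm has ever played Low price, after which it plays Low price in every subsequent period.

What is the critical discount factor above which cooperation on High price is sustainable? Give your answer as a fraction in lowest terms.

One-period gain from deviating is 33 − 14 = 19. The loss is 14 − 11 = 3 in every subsequent period, with present value 3·β/(1−β).
Deviation is unprofitable when 3·β/(1−β) ≥ 19, i.e. β/(1−β) ≥ 19/3.
Equivalently β ≥ 19/(19+3) = 19/22.

19/22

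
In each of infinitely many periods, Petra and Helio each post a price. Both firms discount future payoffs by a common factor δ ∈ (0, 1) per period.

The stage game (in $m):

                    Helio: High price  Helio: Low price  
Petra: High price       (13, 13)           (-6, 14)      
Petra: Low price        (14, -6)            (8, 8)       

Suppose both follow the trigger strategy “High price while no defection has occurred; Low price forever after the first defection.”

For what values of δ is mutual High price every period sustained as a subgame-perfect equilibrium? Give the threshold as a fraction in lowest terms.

Cooperation forever yields 13 each period: 13/(1−δ).
Deviating yields 14 once, then 8 forever: 14 + 8δ/(1−δ).
No profitable deviation requires 13/(1−δ) ≥ 14 + 8δ/(1−δ).
Multiplying by (1−δ): 13 ≥ 14(1−δ) + 8δ = 14 − 6δ.
So 6δ ≥ 1, i.e. δ ≥ 1/6.

1/6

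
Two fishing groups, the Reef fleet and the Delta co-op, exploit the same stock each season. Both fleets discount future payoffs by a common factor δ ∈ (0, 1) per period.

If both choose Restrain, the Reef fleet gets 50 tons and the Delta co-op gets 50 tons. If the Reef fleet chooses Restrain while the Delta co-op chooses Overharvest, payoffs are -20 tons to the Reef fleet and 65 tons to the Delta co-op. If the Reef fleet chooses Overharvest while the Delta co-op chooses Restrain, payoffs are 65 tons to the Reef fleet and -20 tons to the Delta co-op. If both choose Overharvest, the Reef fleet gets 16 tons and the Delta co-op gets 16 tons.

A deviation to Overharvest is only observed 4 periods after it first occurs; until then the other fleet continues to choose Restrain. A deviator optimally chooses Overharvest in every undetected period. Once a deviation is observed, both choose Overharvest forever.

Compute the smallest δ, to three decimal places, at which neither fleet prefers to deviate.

0.744

Deviating for the 4 undetected periods gains 65−50 = 15 per period over cooperation, then loses 50−16 = 34 per period forever once punishment starts.
Gain: 15(1 + δ + … + δ^3); loss: 34·δ^4/(1−δ).
No profitable deviation ⇔ 15(1−δ^4) ≤ 34·δ^4, i.e. δ^4 ≥ 15/(15+34) = 15/49.
Hence δ ≥ (15/49)^(1/4) ≈ 0.744.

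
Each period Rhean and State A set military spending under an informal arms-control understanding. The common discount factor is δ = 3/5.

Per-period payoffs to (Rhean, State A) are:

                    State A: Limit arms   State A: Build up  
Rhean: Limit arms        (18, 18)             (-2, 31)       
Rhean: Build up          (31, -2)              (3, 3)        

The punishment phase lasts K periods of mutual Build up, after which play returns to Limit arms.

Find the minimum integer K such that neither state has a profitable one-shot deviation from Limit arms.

No profitable deviation requires (18−3)(δ+…+δ^K) ≥ 31−18, i.e. δ+…+δ^K ≥ 13/15 ≈ 0.8667.
With δ = 3/5, the partial sums are K=1: 0.6000, K=2: 0.9600.
K = 2 is the first length at which the sum reaches 0.8667.

2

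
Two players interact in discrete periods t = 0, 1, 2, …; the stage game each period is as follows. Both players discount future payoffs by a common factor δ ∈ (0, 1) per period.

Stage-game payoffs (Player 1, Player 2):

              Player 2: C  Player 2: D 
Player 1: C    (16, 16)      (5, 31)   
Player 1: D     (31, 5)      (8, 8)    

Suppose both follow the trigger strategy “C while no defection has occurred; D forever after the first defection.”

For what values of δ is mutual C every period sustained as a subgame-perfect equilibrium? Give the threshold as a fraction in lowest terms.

15/23

One-period gain from deviating is 31 − 16 = 15. The loss is 16 − 8 = 8 in every subsequent period, with present value 8·δ/(1−δ).
Deviation is unprofitable when 8·δ/(1−δ) ≥ 15, i.e. δ/(1−δ) ≥ 15/8.
Equivalently δ ≥ 15/(15+8) = 15/23.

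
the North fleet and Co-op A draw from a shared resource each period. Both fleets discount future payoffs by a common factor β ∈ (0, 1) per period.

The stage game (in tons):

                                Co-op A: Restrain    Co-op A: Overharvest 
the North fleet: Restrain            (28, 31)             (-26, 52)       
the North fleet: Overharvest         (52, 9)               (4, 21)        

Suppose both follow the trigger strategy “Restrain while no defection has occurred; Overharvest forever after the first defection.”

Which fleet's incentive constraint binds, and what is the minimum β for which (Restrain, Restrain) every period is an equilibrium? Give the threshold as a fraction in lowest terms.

Co-op A; β ≥ 21/31

the North fleet's threshold: (52−28)/(52−4) = 1/2.
Co-op A's threshold: (52−31)/(52−21) = 21/31.
1/2 < 21/31, so Co-op A binds and β* = 21/31.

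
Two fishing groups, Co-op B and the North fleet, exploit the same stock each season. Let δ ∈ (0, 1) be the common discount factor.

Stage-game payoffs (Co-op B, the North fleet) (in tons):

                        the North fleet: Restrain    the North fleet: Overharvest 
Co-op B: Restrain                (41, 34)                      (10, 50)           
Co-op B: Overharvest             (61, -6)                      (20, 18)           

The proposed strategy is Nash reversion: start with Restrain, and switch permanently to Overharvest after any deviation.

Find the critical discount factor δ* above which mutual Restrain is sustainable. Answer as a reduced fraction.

1/2

Co-op B: cooperation gives 41 each period; deviation gives 61 once then 20 forever.
  41/(1−δ) ≥ 61 + 20δ/(1−δ) ⇒ δ ≥ 20/41.
the North fleet: cooperation gives 34 each period; deviation gives 50 once then 18 forever.
  δ ≥ 16/32 = 1/2.
Both must hold, so the binding constraint is the North fleet's: δ ≥ 1/2.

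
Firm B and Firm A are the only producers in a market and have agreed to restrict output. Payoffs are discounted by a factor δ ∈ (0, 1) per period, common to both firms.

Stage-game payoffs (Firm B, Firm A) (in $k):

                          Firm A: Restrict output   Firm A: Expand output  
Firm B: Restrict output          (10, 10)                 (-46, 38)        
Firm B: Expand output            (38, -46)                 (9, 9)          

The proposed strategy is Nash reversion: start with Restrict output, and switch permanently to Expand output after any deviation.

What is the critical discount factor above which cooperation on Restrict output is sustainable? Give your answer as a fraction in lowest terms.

28/29

Under grim trigger the critical discount factor is (T−C)/(T−P) with T = 38, C = 10, P = 9.
δ* = (38−10)/(38−9) = 28/29.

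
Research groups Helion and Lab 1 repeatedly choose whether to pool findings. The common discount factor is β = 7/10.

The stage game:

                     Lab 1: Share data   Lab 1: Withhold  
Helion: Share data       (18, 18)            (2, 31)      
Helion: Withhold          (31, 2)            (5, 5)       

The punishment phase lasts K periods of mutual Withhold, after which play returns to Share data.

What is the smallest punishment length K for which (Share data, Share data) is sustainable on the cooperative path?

2

Need Σ_{k=1}^{K} β^k ≥ (31−18)/(18−5) = 1.0000 at β = 7/10.
At K = 1 the sum is 0.7000 < 1.0000; at K = 2 it is 1.1900 ≥ 1.0000.
So the minimum punishment length is K = 2.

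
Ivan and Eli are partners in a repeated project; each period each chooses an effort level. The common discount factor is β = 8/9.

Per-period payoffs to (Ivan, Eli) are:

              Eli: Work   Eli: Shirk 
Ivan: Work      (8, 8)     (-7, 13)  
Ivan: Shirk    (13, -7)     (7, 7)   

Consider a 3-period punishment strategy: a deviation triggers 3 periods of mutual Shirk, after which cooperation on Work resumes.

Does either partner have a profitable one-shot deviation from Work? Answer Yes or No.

Yes

Comparing payoff streams over the 4 periods until play realigns: cooperate → 8(1+β+…+β^3); deviate → 13 + 7(β+…+β^3).
Cooperation is sustained iff (8−7)(β+…+β^3) ≥ 13−8.
β+…+β^3 = 8/9·(1−(8/9)^3)/(1−8/9) = 2.3813, and (13−8)/(8−7) = 5.0000.
2.3813 < 5.0000, so cooperation is not sustainable.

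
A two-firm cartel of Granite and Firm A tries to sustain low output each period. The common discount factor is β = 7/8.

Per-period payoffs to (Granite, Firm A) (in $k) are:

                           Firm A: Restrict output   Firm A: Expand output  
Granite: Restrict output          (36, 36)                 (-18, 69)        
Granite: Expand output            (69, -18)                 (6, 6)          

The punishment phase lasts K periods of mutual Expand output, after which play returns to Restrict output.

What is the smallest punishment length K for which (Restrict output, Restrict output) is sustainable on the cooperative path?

Need Σ_{k=1}^{K} β^k ≥ (69−36)/(36−6) = 1.1000 at β = 7/8.
At K = 1 the sum is 0.8750 < 1.1000; at K = 2 it is 1.6406 ≥ 1.1000.
So the minimum punishment length is K = 2.

2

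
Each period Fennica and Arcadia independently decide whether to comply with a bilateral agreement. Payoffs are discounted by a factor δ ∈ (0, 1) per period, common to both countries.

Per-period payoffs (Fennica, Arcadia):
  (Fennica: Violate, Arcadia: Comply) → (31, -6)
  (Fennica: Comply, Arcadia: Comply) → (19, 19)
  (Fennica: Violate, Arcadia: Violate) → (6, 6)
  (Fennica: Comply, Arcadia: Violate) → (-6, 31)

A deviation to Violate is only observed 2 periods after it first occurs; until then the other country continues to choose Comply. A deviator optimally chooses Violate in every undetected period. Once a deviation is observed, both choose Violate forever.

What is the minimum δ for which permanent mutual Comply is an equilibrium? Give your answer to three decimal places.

0.693

Deviating for the 2 undetected periods gains 31−19 = 12 per period over cooperation, then loses 19−6 = 13 per period forever once punishment starts.
Gain: 12(1 + δ + … + δ^1); loss: 13·δ^2/(1−δ).
No profitable deviation ⇔ 12(1−δ^2) ≤ 13·δ^2, i.e. δ^2 ≥ 12/(12+13) = 12/25.
Hence δ ≥ (12/25)^(1/2) ≈ 0.693.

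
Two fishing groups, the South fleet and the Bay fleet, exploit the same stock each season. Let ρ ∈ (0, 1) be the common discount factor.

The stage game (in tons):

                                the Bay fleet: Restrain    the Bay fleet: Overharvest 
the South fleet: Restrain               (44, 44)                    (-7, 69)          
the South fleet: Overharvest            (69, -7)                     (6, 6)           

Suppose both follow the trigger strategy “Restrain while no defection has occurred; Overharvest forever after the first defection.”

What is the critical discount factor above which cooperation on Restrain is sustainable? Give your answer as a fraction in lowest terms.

44/(1−ρ) ≥ 69 + 6ρ/(1−ρ)
44 ≥ 69 − 63ρ
ρ ≥ 25/63.

25/63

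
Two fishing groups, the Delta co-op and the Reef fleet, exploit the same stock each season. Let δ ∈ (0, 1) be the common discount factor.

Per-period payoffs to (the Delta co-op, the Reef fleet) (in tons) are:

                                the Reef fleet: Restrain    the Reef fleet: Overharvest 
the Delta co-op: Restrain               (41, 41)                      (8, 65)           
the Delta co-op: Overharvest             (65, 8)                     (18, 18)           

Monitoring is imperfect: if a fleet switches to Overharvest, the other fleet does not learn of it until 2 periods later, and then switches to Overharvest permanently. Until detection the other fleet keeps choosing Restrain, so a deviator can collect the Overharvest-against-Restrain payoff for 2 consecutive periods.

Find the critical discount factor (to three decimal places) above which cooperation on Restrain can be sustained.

0.715

A deviator earns 65 for 2 periods, then 18 forever; cooperating earns 41 forever. Multiplying the IC by (1−δ):
41 ≥ 65(1−δ^2) + 18δ^2, so 47·δ^2 ≥ 24 and δ^2 ≥ 24/47.
δ ≥ (24/47)^(1/2) ≈ 0.715.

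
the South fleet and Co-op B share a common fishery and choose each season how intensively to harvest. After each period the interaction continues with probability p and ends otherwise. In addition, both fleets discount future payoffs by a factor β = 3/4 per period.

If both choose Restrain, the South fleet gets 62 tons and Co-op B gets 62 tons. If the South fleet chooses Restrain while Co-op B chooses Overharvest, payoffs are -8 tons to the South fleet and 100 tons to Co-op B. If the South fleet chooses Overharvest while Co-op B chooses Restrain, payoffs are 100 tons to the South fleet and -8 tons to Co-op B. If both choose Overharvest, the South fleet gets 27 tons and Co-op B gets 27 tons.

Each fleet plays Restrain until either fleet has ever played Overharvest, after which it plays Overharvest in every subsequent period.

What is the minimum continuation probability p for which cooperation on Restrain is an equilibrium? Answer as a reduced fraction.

152/219

With continuation probability p and discount β, the effective per-period discount factor is βp.
Grim-trigger IC: βp ≥ (100−62)/(100−27) = 38/73.
So p ≥ (38/73)/(3/4) = 152/219.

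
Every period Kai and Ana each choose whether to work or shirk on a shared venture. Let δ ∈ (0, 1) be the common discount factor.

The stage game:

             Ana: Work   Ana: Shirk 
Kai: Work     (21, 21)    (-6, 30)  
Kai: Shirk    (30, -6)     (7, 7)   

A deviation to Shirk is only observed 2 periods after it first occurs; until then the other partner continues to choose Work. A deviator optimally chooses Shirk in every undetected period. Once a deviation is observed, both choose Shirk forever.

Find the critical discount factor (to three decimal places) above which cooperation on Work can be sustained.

0.626

A deviator earns 30 for 2 periods, then 7 forever; cooperating earns 21 forever. Multiplying the IC by (1−δ):
21 ≥ 30(1−δ^2) + 7δ^2, so 23·δ^2 ≥ 9 and δ^2 ≥ 9/23.
δ ≥ (9/23)^(1/2) ≈ 0.626.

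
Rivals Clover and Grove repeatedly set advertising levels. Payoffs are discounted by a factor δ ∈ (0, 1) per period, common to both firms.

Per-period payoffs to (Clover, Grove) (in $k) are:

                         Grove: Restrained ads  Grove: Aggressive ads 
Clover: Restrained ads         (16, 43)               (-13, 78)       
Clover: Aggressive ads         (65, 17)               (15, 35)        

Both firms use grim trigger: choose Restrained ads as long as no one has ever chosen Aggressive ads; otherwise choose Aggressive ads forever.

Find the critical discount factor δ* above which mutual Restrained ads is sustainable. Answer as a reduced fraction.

Clover: cooperation gives 16 each period; deviation gives 65 once then 15 forever.
  16/(1−δ) ≥ 65 + 15δ/(1−δ) ⇒ δ ≥ 49/50.
Grove: cooperation gives 43 each period; deviation gives 78 once then 35 forever.
  δ ≥ 35/43.
Both must hold, so the binding constraint is Clover's: δ ≥ 49/50.

49/50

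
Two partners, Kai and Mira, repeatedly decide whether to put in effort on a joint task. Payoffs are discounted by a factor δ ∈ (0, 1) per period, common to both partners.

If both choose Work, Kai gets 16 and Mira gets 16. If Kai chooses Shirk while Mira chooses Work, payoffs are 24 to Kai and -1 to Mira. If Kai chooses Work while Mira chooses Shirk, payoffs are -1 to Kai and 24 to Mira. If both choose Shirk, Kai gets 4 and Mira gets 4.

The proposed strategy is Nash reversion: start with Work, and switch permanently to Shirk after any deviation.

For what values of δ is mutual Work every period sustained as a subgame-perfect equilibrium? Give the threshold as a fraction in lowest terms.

One-period gain from deviating is 24 − 16 = 8. The loss is 16 − 4 = 12 in every subsequent period, with present value 12·δ/(1−δ).
Deviation is unprofitable when 12·δ/(1−δ) ≥ 8, i.e. δ/(1−δ) ≥ 2/3.
Equivalently δ ≥ 8/(8+12) = 2/5.

2/5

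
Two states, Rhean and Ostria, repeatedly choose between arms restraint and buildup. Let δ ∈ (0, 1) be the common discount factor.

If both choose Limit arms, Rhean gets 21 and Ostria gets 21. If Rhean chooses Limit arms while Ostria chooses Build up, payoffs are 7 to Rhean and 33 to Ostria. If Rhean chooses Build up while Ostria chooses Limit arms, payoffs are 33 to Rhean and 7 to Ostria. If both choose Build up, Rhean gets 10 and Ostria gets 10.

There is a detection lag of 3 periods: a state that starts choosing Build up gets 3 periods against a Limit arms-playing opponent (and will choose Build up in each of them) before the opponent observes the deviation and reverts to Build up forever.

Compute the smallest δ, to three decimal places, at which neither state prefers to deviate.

The best deviation is to choose Build up for all 3 undetected periods, earning 33 each, then 10 forever once detected.
Deviation value: 33(1−δ^3)/(1−δ) + 10δ^3/(1−δ); cooperation value: 21/(1−δ).
IC: 21 ≥ 33(1−δ^3) + 10δ^3 = 33 − 23δ^3.
So δ^3 ≥ 12/23, giving δ ≥ (12/23)^(1/3) ≈ 0.805.

0.805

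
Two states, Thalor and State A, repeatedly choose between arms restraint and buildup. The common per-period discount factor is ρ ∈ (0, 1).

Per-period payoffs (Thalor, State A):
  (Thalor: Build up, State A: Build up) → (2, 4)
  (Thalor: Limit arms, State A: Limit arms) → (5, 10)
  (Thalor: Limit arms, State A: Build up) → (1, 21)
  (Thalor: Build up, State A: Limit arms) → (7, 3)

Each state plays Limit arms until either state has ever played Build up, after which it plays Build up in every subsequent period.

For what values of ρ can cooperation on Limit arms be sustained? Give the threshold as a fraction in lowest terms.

Thalor's threshold: (7−5)/(7−2) = 2/5.
State A's threshold: (21−10)/(21−4) = 11/17.
2/5 < 11/17, so State A binds and ρ* = 11/17.

11/17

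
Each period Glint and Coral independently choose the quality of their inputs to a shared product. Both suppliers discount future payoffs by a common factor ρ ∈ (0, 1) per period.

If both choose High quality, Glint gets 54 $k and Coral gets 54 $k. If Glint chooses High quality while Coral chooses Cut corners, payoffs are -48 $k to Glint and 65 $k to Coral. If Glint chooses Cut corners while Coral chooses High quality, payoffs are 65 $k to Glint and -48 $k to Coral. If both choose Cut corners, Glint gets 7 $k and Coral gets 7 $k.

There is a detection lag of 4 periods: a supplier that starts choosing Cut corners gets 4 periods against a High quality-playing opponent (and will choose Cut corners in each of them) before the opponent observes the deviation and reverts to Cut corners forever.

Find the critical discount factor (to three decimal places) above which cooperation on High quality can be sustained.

0.660

The best deviation is to choose Cut corners for all 4 undetected periods, earning 65 each, then 7 forever once detected.
Deviation value: 65(1−ρ^4)/(1−ρ) + 7ρ^4/(1−ρ); cooperation value: 54/(1−ρ).
IC: 54 ≥ 65(1−ρ^4) + 7ρ^4 = 65 − 58ρ^4.
So ρ^4 ≥ 11/58, giving ρ ≥ (11/58)^(1/4) ≈ 0.660.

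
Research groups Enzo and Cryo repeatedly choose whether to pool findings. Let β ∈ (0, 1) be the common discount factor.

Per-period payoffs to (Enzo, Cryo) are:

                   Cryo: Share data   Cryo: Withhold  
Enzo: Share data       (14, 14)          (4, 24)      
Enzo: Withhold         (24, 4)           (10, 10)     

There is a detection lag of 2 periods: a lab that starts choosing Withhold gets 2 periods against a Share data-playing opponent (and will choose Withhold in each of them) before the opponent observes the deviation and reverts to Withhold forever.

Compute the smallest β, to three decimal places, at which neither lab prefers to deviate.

0.845

Deviating for the 2 undetected periods gains 24−14 = 10 per period over cooperation, then loses 14−10 = 4 per period forever once punishment starts.
Gain: 10(1 + β + … + β^1); loss: 4·β^2/(1−β).
No profitable deviation ⇔ 10(1−β^2) ≤ 4·β^2, i.e. β^2 ≥ 10/(10+4) = 5/7.
Hence β ≥ (5/7)^(1/2) ≈ 0.845.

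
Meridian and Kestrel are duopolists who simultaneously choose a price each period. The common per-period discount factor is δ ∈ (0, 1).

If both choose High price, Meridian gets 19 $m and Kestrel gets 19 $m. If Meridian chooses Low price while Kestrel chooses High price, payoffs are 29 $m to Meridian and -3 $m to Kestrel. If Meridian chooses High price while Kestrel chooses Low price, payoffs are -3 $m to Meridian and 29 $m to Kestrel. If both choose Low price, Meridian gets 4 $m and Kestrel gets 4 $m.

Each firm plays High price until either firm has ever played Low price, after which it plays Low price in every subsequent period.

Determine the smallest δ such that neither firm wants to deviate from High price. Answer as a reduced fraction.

One-period gain from deviating is 29 − 19 = 10. The loss is 19 − 4 = 15 in every subsequent period, with present value 15·δ/(1−δ).
Deviation is unprofitable when 15·δ/(1−δ) ≥ 10, i.e. δ/(1−δ) ≥ 2/3.
Equivalently δ ≥ 10/(10+15) = 2/5.

2/5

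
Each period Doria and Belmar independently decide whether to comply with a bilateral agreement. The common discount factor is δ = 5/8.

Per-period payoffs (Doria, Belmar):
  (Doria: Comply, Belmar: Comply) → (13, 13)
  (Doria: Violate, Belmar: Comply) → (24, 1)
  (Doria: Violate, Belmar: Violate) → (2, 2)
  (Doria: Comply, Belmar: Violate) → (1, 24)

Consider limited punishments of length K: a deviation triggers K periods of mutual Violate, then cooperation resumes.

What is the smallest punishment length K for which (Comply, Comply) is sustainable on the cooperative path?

2

Need Σ_{k=1}^{K} δ^k ≥ (24−13)/(13−2) = 1.0000 at δ = 5/8.
At K = 1 the sum is 0.6250 < 1.0000; at K = 2 it is 1.0156 ≥ 1.0000.
So the minimum punishment length is K = 2.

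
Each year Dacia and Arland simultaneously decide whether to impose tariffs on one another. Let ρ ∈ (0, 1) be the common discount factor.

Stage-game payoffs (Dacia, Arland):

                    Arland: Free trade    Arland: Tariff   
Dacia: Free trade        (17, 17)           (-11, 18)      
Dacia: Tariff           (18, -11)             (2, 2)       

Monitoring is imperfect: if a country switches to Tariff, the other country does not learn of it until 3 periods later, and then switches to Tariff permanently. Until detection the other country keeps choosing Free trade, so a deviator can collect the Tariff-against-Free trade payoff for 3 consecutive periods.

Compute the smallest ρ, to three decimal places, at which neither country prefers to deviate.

The best deviation is to choose Tariff for all 3 undetected periods, earning 18 each, then 2 forever once detected.
Deviation value: 18(1−ρ^3)/(1−ρ) + 2ρ^3/(1−ρ); cooperation value: 17/(1−ρ).
IC: 17 ≥ 18(1−ρ^3) + 2ρ^3 = 18 − 16ρ^3.
So ρ^3 ≥ 1/16, giving ρ ≥ (1/16)^(1/3) ≈ 0.397.

0.397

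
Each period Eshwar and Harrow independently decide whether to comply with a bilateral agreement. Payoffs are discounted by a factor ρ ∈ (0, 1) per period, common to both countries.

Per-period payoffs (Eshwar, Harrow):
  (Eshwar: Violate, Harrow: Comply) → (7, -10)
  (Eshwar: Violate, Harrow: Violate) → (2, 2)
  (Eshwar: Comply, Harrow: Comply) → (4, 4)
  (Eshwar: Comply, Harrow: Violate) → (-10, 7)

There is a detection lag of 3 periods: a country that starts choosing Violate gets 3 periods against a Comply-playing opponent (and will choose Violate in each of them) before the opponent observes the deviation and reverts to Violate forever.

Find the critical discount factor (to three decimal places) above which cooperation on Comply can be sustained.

0.843

The best deviation is to choose Violate for all 3 undetected periods, earning 7 each, then 2 forever once detected.
Deviation value: 7(1−ρ^3)/(1−ρ) + 2ρ^3/(1−ρ); cooperation value: 4/(1−ρ).
IC: 4 ≥ 7(1−ρ^3) + 2ρ^3 = 7 − 5ρ^3.
So ρ^3 ≥ 3/5, giving ρ ≥ (3/5)^(1/3) ≈ 0.843.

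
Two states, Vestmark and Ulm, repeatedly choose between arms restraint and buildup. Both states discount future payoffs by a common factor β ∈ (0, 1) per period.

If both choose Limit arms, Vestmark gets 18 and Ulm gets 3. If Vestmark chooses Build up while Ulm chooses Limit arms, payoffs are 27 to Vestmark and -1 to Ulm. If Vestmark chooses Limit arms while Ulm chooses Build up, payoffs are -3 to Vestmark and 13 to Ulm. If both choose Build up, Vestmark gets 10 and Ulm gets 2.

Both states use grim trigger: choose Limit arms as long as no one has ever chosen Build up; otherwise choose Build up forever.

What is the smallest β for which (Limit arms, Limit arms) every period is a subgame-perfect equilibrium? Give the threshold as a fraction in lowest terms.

Vestmark: cooperation gives 18 each period; deviation gives 27 once then 10 forever.
  18/(1−β) ≥ 27 + 10β/(1−β) ⇒ β ≥ 9/17.
Ulm: cooperation gives 3 each period; deviation gives 13 once then 2 forever.
  β ≥ 10/11.
Both must hold, so the binding constraint is Ulm's: β ≥ 10/11.

10/11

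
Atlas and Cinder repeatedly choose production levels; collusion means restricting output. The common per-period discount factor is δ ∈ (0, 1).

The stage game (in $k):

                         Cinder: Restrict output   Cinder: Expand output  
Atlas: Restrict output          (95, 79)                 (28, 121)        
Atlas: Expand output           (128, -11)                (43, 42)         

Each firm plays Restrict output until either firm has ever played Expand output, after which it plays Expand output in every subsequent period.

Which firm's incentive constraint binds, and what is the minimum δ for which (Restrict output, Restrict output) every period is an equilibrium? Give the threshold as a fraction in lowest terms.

Cinder; δ ≥ 42/79

For Atlas: deviation gain 128−95 = 33, per-period punishment loss 95−43 = 52. IC gives δ ≥ 33/85.
For Cinder: gain 42, loss 37 per period, so δ ≥ 42/79.
The tighter constraint is Cinder's, so cooperation needs δ ≥ 42/79.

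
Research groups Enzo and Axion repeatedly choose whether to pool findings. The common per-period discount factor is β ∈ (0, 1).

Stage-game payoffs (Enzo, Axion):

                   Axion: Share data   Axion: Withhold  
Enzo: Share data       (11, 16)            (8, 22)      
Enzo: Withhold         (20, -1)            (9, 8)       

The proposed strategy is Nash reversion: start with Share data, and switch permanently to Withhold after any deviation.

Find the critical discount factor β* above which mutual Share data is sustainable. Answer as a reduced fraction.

9/11

For Enzo: deviation gain 20−11 = 9, per-period punishment loss 11−9 = 2. IC gives β ≥ 9/11.
For Axion: gain 6, loss 8 per period, so β ≥ 6/14 = 3/7.
The tighter constraint is Enzo's, so cooperation needs β ≥ 9/11.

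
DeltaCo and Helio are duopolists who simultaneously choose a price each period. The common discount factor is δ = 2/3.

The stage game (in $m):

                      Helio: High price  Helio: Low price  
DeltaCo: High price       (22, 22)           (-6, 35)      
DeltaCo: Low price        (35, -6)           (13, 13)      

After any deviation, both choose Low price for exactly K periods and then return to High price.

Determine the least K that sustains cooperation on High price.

4

Need Σ_{k=1}^{K} δ^k ≥ (35−22)/(22−13) = 1.4444 at δ = 2/3.
At K = 3 the sum is 1.4074 < 1.4444; at K = 4 it is 1.6049 ≥ 1.4444.
So the minimum punishment length is K = 4.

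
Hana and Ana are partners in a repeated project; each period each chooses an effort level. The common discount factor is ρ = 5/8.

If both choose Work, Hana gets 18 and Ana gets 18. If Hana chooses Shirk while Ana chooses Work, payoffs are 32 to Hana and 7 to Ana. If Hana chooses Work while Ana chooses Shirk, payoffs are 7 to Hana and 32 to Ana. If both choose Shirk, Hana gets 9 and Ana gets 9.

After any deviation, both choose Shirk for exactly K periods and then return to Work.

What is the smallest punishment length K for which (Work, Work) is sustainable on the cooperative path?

No profitable deviation requires (18−9)(ρ+…+ρ^K) ≥ 32−18, i.e. ρ+…+ρ^K ≥ 14/9 ≈ 1.5556.
With ρ = 5/8, the partial sums are K=1: 0.6250, K=2: 1.0156, K=3: 1.2598, K=4: 1.4124, K=5: 1.5077, K=6: 1.5673.
K = 6 is the first length at which the sum reaches 1.5556.

6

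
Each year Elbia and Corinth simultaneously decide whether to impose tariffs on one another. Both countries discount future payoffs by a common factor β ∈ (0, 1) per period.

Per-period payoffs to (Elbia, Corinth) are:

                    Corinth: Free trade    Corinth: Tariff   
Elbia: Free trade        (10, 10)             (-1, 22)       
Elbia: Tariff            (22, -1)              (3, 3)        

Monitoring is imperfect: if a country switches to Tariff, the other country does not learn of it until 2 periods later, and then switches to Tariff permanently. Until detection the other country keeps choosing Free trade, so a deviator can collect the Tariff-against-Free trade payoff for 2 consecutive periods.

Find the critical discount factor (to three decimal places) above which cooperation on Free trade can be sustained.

0.795

The best deviation is to choose Tariff for all 2 undetected periods, earning 22 each, then 3 forever once detected.
Deviation value: 22(1−β^2)/(1−β) + 3β^2/(1−β); cooperation value: 10/(1−β).
IC: 10 ≥ 22(1−β^2) + 3β^2 = 22 − 19β^2.
So β^2 ≥ 12/19, giving β ≥ (12/19)^(1/2) ≈ 0.795.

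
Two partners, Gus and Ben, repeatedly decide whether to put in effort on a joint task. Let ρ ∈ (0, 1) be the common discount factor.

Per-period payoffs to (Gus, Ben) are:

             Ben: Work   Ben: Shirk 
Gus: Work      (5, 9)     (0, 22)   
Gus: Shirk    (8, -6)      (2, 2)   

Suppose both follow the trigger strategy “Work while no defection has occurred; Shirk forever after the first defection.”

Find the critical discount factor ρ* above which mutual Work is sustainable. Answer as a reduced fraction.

13/20

Gus: cooperation gives 5 each period; deviation gives 8 once then 2 forever.
  5/(1−ρ) ≥ 8 + 2ρ/(1−ρ) ⇒ ρ ≥ 3/6 = 1/2.
Ben: cooperation gives 9 each period; deviation gives 22 once then 2 forever.
  ρ ≥ 13/20.
Both must hold, so the binding constraint is Ben's: ρ ≥ 13/20.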